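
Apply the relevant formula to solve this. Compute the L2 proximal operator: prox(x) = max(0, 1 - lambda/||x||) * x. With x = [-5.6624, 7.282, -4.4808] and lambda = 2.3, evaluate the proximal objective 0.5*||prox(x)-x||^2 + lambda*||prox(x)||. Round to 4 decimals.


Step 1: Compute ||x||.
||x|| = 10.2551
Step 2: Compute scaling factor.
scale = max(0, 1 - 2.3/10.2551) = 0.7757
Step 3: prox(x) = [-4.3924, 5.6488, -3.4759]
||prox(x)|| = 7.9551
Step 4: Proximal objective.
0.5*||prox-x||^2 = 2.645
lambda*||prox|| = 18.2967
Total = 20.9418


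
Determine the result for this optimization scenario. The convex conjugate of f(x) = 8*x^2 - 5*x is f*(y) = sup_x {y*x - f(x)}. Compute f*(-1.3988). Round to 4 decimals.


f*(y) = sup_x {y*x - a*x^2 - b*x} = sup_x {(y-b)*x - a*x^2}
FOC: (y - b) - 2a*x = 0 => x* = (y - b)/(2a)
x* = (-1.3988 + 5)/(2*8) = 0.2251
f*(-1.3988) = (y-b)^2/(4a) = (-1.3988 + 5)^2/(4*8)
= 12.9686/32 = 0.4053


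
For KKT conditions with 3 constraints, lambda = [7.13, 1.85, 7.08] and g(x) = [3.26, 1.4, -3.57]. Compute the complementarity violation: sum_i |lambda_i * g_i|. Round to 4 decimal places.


KKT complementary slackness check:
lambda_1 * g_1 = 7.13 * 3.26 = 23.2438
lambda_2 * g_2 = 1.85 * 1.4 = 2.59
lambda_3 * g_3 = 7.08 * -3.57 = -25.2756
Total violation = 23.2438 + 2.59 + 25.2756 = 51.1094


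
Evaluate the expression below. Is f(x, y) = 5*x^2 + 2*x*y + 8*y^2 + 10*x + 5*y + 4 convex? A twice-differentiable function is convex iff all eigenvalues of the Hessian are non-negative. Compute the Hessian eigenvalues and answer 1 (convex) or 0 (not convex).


The Hessian of f(x,y) = 5*x^2 + 2*x*y + 8*y^2 + 10*x + 5*y + 4 is:
H = [[10, 2], [2, 16]]
Trace = 10 + 16 = 26
Determinant = 10*16 - (2)^2 = 156
Discriminant = (26)^2 - 4*156 = 52.0
Eigenvalues: lambda_1 = 9.3944, lambda_2 = 16.6056
The function is convex.

1


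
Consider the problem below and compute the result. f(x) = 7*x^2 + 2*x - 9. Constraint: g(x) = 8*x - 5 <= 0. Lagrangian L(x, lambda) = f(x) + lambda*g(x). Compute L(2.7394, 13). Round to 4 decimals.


Step 1: Evaluate f(x).
f(2.7394) = 7*2.7394^2 + 2*2.7394 - 9 = 49.009
Step 2: Evaluate g(x).
g(2.7394) = 8*2.7394 - 5 = 16.9152
Step 3: Compute Lagrangian.
L = 49.009 + 13*16.9152 = 268.9066


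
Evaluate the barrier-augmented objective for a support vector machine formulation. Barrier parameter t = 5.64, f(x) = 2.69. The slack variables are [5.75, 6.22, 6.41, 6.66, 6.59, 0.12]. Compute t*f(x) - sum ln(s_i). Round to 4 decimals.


Step 1: Compute log-barrier.
ln values: [1.7492, 1.8278, 1.8579, 1.8961, 1.8856, -2.1203]
phi = -(1.7492 + 1.8278 + 1.8579 + 1.8961 + 1.8856 - 2.1203) = -7.0962
Step 2: Compute augmented objective.
t*f(x) = 5.64*2.69 = 15.1716
Total = 15.1716 - 7.0962 = 8.0754


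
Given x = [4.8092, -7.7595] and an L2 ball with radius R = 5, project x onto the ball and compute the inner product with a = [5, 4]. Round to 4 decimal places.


Step 1: Compute ||x|| (intermediates to 6 decimals).
||x|| = sqrt(4.8092^2 + (-7.7595)^2) = 9.128978
Step 2: Project.
Since ||x|| > R, scale = R/||x|| = 5/9.128978 = 0.547706, proj(x) = scale * x
proj(x) = [2.634028, -4.249925]
Step 3: Dot product.
a^T * proj(x) = 5*2.634028 + 4*(-4.249925) = -3.8296


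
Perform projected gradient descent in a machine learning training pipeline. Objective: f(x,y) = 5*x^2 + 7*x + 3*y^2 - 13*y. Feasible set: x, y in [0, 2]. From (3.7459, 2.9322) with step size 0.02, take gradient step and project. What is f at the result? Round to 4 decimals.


Step 1: Compute gradient at (3.7459, 2.9322).
grad_x = 2*5*3.7459 + 7 = 44.459
grad_y = 2*3*2.9322 - 13 = 4.5932
Step 2: Gradient step.
x_raw = 3.7459 - 0.02*44.459 = 2.8567
y_raw = 2.9322 - 0.02*4.5932 = 2.8403
Step 3: Project onto [0, 2].
x_proj = clip(2.8567) = 2.0
y_proj = clip(2.8403) = 2.0
Step 4: Evaluate f.
f(2.0, 2.0) = 20.0


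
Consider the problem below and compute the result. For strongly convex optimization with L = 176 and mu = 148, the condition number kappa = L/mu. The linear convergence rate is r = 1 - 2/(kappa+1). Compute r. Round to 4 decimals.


Step 1: Compute the condition number.
kappa = L/mu = 176/148 = 1.1892
Step 2: Compute the convergence rate.
r = 1 - 2/(kappa + 1) = 1 - 2*mu/(L + mu) = (L - mu)/(L + mu) = 28/324 = 0.0864


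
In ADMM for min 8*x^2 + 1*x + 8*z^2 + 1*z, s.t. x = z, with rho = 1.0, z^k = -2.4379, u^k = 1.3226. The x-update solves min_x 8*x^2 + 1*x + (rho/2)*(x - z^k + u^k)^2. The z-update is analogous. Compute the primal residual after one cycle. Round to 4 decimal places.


ADMM iteration with rho = 1.0, z^k = -2.4379, u^k = 1.3226
Step 1: x-update.
Minimize 8*x^2 + 1*x + (1.0/2)*(x + 2.4379 + 1.3226)^2
FOC: (2*8 + 1.0)*x = -1 + 1.0*(-2.4379 - 1.3226)
x^{k+1} = -0.28
Step 2: z-update.
Minimize 8*z^2 + 1*z + (1.0/2)*(-0.28 - z + 1.3226)^2
FOC: (2*8 + 1.0)*z = -1 + 1.0*(-0.28 + 1.3226)
z^{k+1} = 0.0025
Step 3: u-update.
u^{k+1} = 1.3226 - 0.28 - 0.0025 = 1.0401
Step 4: Primal residual = |-0.28 - 0.0025| = 0.2825


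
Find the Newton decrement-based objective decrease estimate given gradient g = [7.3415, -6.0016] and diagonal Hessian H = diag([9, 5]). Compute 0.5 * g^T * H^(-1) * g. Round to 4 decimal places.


Step 1: H is diagonal, so H^(-1) * g = [0.8157, -1.2003].
Step 2: g^T H^(-1) g = sum_i g_i^2 / H_ii
  = (7.3415)^2/9 + (-6.0016)^2/5
  = 5.9886 + 7.2038 = 13.1925
Step 3: Objective decrease = 0.5 * g^T H^(-1) g = 6.5962


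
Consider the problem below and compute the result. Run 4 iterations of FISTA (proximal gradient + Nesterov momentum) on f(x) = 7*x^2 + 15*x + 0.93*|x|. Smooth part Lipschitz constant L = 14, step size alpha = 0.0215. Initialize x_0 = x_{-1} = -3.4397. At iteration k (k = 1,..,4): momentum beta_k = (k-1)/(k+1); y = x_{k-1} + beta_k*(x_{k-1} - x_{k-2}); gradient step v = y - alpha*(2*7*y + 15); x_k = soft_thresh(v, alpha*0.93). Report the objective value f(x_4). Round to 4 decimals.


FISTA on f(x) = 7*x^2 + 15*x + 0.93*|x|
L = 14, alpha = 0.0215
Iteration 1: beta = 0.0, y = -3.4397 + 0.0*(-3.4397 + 3.4397) = -3.4397
  grad(y) = -33.1558, v = y - alpha*grad = -2.7269
  prox(v) = soft_thresh(-2.7269, 0.02) = -2.7069
Iteration 2: beta = 0.3333, y = -2.7069 + 0.3333*(-2.7069 + 3.4397) = -2.4626
  grad(y) = -19.476, v = y - alpha*grad = -2.0438
  prox(v) = soft_thresh(-2.0438, 0.02) = -2.0238
Iteration 3: beta = 0.5, y = -2.0238 + 0.5*(-2.0238 + 2.7069) = -1.6823
  grad(y) = -8.5527, v = y - alpha*grad = -1.4985
  prox(v) = soft_thresh(-1.4985, 0.02) = -1.4785
Iteration 4: beta = 0.6, y = -1.4785 + 0.6*(-1.4785 + 2.0238) = -1.1512
  grad(y) = -1.1172, v = y - alpha*grad = -1.1272
  prox(v) = soft_thresh(-1.1272, 0.02) = -1.1072
f(x_4) = 7*(-1.1072)^2 + 15*(-1.1072) + 0.93*|-1.1072| = -6.997


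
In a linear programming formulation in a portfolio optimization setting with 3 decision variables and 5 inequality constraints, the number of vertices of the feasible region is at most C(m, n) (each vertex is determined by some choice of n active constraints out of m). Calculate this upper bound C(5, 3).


Each vertex corresponds to some choice of n active constraints out of m, so the number of vertices is at most C(m, n) = m! / (n!(m-n)!).
m = 5, n = 3
Numerator: 5 * 4 * 3
Denominator: 3! = 6
C(5, 3) = 10


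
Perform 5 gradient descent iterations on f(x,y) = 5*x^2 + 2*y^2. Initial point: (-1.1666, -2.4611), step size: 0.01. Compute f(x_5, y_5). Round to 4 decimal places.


Gradient descent on f(x,y) = 5*x^2 + 2*y^2.
Starting point: (-1.1666, -2.4611), alpha = 0.01
Step 1: grad_x = 2*5*-1.1666 = -11.666, grad_y = 2*2*-2.4611 = -9.8444
  x_1 = -1.1666 - 0.01*-11.666 = -1.0499
  y_1 = -2.4611 - 0.01*-9.8444 = -2.3627
Step 2: grad_x = 2*5*-1.0499 = -10.4994, grad_y = 2*2*-2.3627 = -9.4506
  x_2 = -1.0499 - 0.01*-10.4994 = -0.9449
  y_2 = -2.3627 - 0.01*-9.4506 = -2.2681
Step 3: grad_x = 2*5*-0.9449 = -9.4495, grad_y = 2*2*-2.2681 = -9.0726
  x_3 = -0.9449 - 0.01*-9.4495 = -0.8505
  y_3 = -2.2681 - 0.01*-9.0726 = -2.1774
Step 4: grad_x = 2*5*-0.8505 = -8.5045, grad_y = 2*2*-2.1774 = -8.7097
  x_4 = -0.8505 - 0.01*-8.5045 = -0.7654
  y_4 = -2.1774 - 0.01*-8.7097 = -2.0903
Step 5: grad_x = 2*5*-0.7654 = -7.6541, grad_y = 2*2*-2.0903 = -8.3613
  x_5 = -0.7654 - 0.01*-7.6541 = -0.6889
  y_5 = -2.0903 - 0.01*-8.3613 = -2.0067
f(-0.6889, -2.0067) = 5*(-0.6889)^2 + 2*(-2.0067)^2 = 10.4265


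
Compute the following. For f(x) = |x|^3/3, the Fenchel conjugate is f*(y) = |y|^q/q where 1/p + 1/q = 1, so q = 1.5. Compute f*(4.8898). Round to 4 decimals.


The conjugate exponent q satisfies 1/p + 1/q = 1.
p = 3, so q = 3/(3 - 1) = 1.5
|y|^q = 4.8898^1.5 = 10.8128
f*(4.8898) = 10.8128 / 1.5 = 7.2085


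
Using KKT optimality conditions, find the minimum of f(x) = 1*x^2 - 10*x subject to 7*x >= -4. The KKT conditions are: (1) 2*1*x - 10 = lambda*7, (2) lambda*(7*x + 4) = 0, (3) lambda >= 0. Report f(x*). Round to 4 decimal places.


Step 1: Try lambda = 0 (constraint inactive).
Stationarity: 2*1*x - 10 = 0
x* = 10/(2*1) = 5.0
Check constraint: 7*5.0 = 35.0 >= -4 -- satisfied.
Step 2: Compute optimal value.
f(x*) = 1*5.0^2 - 10*5.0 = -25.0


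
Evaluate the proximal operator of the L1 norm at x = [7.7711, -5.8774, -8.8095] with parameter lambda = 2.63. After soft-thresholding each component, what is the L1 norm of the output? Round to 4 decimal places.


Soft-thresholding with lambda = 2.63:
prox(7.7711) = sign(7.7711)*max(|7.7711| - 2.63, 0) = 5.1411
prox(-5.8774) = sign(-5.8774)*max(|-5.8774| - 2.63, 0) = -3.2474
prox(-8.8095) = sign(-8.8095)*max(|-8.8095| - 2.63, 0) = -6.1795
prox(x) = [5.1411, -3.2474, -6.1795]
||prox(x)||_1 = 5.1411 + 3.2474 + 6.1795 = 14.568


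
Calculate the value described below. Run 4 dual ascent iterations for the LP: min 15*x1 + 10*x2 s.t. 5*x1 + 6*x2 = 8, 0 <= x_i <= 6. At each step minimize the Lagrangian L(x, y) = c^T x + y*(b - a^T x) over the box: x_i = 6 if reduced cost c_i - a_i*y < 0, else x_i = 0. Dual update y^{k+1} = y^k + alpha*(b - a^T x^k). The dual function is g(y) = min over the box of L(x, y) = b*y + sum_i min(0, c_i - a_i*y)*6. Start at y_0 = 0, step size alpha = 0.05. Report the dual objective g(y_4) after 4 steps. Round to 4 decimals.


Dual ascent for LP: min 15*x1 + 10*x2, 5*x1 + 6*x2 = 8, 0 <= x_i <= 6
Step 1: y^k = 0.0, reduced costs: (15.0, 10.0)
  x^k = (0.0, 0.0), subgradient = b - a^T x = 8.0
  y^{k+1} = 0.0 + 0.05*8.0 = 0.4
Step 2: y^k = 0.4, reduced costs: (13.0, 7.6)
  x^k = (0.0, 0.0), subgradient = b - a^T x = 8.0
  y^{k+1} = 0.4 + 0.05*8.0 = 0.8
Step 3: y^k = 0.8, reduced costs: (11.0, 5.2)
  x^k = (0.0, 0.0), subgradient = b - a^T x = 8.0
  y^{k+1} = 0.8 + 0.05*8.0 = 1.2
Step 4: y^k = 1.2, reduced costs: (9.0, 2.8)
  x^k = (0.0, 0.0), subgradient = b - a^T x = 8.0
  y^{k+1} = 1.2 + 0.05*8.0 = 1.6
Dual objective at y_4 = 1.6: reduced costs (7.0, 0.4), box minimizer x = (0.0, 0.0)
g(y_4) = b*y + (c1 - a1*y)*x1 + (c2 - a2*y)*x2 = 8*1.6 + 7.0*0.0 + 0.4*0.0 = 12.8 + 0.0 + 0.0 = 12.8


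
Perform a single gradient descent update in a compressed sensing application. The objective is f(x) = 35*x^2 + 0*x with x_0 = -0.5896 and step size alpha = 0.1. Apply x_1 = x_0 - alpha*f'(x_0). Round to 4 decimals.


We compute the gradient at x_0 and apply the update.
f'(x) = 70*x + 0
f'(-0.5896) = 70*-0.5896 + 0 = -41.272
x_1 = -0.5896 - 0.1*-41.272 = 3.5376


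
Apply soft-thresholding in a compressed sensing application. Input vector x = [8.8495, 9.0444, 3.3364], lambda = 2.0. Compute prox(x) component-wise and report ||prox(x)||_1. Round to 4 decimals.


Soft-thresholding with lambda = 2.0:
prox(8.8495) = sign(8.8495)*max(|8.8495| - 2.0, 0) = 6.8495
prox(9.0444) = sign(9.0444)*max(|9.0444| - 2.0, 0) = 7.0444
prox(3.3364) = sign(3.3364)*max(|3.3364| - 2.0, 0) = 1.3364
prox(x) = [6.8495, 7.0444, 1.3364]
||prox(x)||_1 = 6.8495 + 7.0444 + 1.3364 = 15.2303


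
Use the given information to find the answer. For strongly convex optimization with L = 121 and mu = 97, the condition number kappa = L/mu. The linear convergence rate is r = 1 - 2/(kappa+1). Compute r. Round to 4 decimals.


Step 1: Compute the condition number.
kappa = L/mu = 121/97 = 1.2474
Step 2: Compute the convergence rate.
r = 1 - 2/(kappa + 1) = 1 - 2*mu/(L + mu) = (L - mu)/(L + mu) = 24/218 = 0.1101


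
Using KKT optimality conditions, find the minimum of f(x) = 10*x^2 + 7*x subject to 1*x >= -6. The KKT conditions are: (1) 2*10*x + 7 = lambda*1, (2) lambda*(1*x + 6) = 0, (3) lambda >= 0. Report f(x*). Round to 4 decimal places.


Step 1: Try lambda = 0 (constraint inactive).
Stationarity: 2*10*x + 7 = 0
x* = -7/(2*10) = -0.35
Check constraint: 1*-0.35 = -0.35 >= -6 -- satisfied.
Step 2: Compute optimal value.
f(x*) = 10*(-0.35)^2 + 7*(-0.35) = -1.225


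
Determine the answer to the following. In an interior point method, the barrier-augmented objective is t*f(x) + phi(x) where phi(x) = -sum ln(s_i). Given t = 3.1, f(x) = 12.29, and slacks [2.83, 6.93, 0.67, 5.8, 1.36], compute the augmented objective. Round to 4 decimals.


Step 1: Compute log-barrier.
ln values: [1.0403, 1.9359, -0.4005, 1.7579, 0.3075]
phi = -(1.0403 + 1.9359 - 0.4005 + 1.7579 + 0.3075) = -4.641
Step 2: Compute augmented objective.
t*f(x) = 3.1*12.29 = 38.099
Total = 38.099 - 4.641 = 33.458


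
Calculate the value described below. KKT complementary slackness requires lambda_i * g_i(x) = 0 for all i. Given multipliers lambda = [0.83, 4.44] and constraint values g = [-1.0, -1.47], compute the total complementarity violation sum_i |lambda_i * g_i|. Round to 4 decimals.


KKT complementary slackness check:
lambda_1 * g_1 = 0.83 * -1.0 = -0.83
lambda_2 * g_2 = 4.44 * -1.47 = -6.5268
Total violation = 0.83 + 6.5268 = 7.3568


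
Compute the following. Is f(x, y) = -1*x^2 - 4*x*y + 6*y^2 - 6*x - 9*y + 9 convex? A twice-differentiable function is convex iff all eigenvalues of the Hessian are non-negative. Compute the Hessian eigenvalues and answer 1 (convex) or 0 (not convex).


The Hessian of f(x,y) = -1*x^2 - 4*x*y + 6*y^2 - 6*x - 9*y + 9 is:
H = [[-2, -4], [-4, 12]]
Trace = -2 + 12 = 10
Determinant = -2*12 - (-4)^2 = -40
Discriminant = (10)^2 - 4*-40 = 260.0
Eigenvalues: lambda_1 = -3.0623, lambda_2 = 13.0623
The function is not convex.

0


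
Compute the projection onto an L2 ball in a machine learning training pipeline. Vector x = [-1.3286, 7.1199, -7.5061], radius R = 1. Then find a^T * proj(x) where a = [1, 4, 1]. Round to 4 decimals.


Step 1: Compute ||x|| (intermediates to 6 decimals).
||x|| = sqrt((-1.3286)^2 + 7.1199^2 + (-7.5061)^2) = 10.430709
Step 2: Project.
Since ||x|| > R, scale = R/||x|| = 1/10.430709 = 0.095871, proj(x) = scale * x
proj(x) = [-0.127374, 0.682592, -0.719617]
Step 3: Dot product.
a^T * proj(x) = 1*(-0.127374) + 4*0.682592 + 1*(-0.719617) = 1.8834


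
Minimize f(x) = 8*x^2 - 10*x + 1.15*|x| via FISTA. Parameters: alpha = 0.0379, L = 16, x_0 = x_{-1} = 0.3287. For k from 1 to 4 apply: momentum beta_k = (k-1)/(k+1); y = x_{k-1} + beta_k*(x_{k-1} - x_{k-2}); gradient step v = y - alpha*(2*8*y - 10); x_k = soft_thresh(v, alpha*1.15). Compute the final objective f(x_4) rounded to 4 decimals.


FISTA on f(x) = 8*x^2 - 10*x + 1.15*|x|
L = 16, alpha = 0.0379
Iteration 1: beta = 0.0, y = 0.3287 + 0.0*(0.3287 - 0.3287) = 0.3287
  grad(y) = -4.7408, v = y - alpha*grad = 0.5084
  prox(v) = soft_thresh(0.5084, 0.0436) = 0.4648
Iteration 2: beta = 0.3333, y = 0.4648 + 0.3333*(0.4648 - 0.3287) = 0.5102
  grad(y) = -1.8375, v = y - alpha*grad = 0.5798
  prox(v) = soft_thresh(0.5798, 0.0436) = 0.5362
Iteration 3: beta = 0.5, y = 0.5362 + 0.5*(0.5362 - 0.4648) = 0.5719
  grad(y) = -0.8492, v = y - alpha*grad = 0.6041
  prox(v) = soft_thresh(0.6041, 0.0436) = 0.5605
Iteration 4: beta = 0.6, y = 0.5605 + 0.6*(0.5605 - 0.5362) = 0.5751
  grad(y) = -0.7982, v = y - alpha*grad = 0.6054
  prox(v) = soft_thresh(0.6054, 0.0436) = 0.5618
f(x_4) = 8*0.5618^2 - 10*0.5618 + 1.15*|0.5618| = -2.447


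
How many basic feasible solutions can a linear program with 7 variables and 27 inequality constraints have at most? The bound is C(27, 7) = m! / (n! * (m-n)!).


Each vertex corresponds to some choice of n active constraints out of m, so the number of vertices is at most C(m, n) = m! / (n!(m-n)!).
m = 27, n = 7
Numerator: 27 * 26 * 25 * 24 * 23 * 22 * 21
Denominator: 7! = 5040
C(27, 7) = 888030


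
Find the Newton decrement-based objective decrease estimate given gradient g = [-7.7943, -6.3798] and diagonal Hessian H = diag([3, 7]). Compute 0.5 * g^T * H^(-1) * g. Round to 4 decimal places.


Step 1: H is diagonal, so H^(-1) * g = [-2.5981, -0.9114].
Step 2: g^T H^(-1) g = sum_i g_i^2 / H_ii
  = (-7.7943)^2/3 + (-6.3798)^2/7
  = 20.2504 + 5.8145 = 26.0649
Step 3: Objective decrease = 0.5 * g^T H^(-1) g = 13.0325


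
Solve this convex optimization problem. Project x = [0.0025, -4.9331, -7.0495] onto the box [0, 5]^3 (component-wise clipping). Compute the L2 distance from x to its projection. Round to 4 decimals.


Project each component onto [0, 5].
clip(0.0025) = 0.0025, clip(-4.9331) = 0.0, clip(-7.0495) = 0.0
Projection = [0.0025, 0.0, 0.0]
Squared diffs: [0.0, 24.3355, 49.6955]
Distance = sqrt(74.031) = 8.6041


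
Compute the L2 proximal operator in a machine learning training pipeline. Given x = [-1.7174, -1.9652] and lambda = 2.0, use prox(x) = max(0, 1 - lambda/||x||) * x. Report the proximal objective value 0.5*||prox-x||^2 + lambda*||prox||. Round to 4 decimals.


Step 1: Compute ||x||.
||x|| = 2.6099
Step 2: Compute scaling factor.
scale = max(0, 1 - 2.0/2.6099) = 0.2337
Step 3: prox(x) = [-0.4013, -0.4592]
||prox(x)|| = 0.6099
Step 4: Proximal objective.
0.5*||prox-x||^2 = 2.0
lambda*||prox|| = 1.2198
Total = 3.2198


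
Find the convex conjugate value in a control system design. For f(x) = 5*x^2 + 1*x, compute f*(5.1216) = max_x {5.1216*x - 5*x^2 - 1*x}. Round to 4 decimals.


f*(y) = sup_x {y*x - a*x^2 - b*x} = sup_x {(y-b)*x - a*x^2}
FOC: (y - b) - 2a*x = 0 => x* = (y - b)/(2a)
x* = (5.1216 - 1)/(2*5) = 0.4122
f*(5.1216) = (y-b)^2/(4a) = (5.1216 - 1)^2/(4*5)
= 16.9876/20 = 0.8494


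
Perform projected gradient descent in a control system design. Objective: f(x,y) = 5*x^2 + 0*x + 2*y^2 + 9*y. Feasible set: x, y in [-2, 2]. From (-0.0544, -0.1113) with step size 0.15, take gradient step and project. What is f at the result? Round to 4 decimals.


Step 1: Compute gradient at (-0.0544, -0.1113).
grad_x = 2*5*-0.0544 + 0 = -0.544
grad_y = 2*2*-0.1113 + 9 = 8.5548
Step 2: Gradient step.
x_raw = -0.0544 - 0.15*-0.544 = 0.0272
y_raw = -0.1113 - 0.15*8.5548 = -1.3945
Step 3: Project onto [-2, 2].
x_proj = clip(0.0272) = 0.0272
y_proj = clip(-1.3945) = -1.3945
Step 4: Evaluate f.
f(0.0272, -1.3945) = -8.6576


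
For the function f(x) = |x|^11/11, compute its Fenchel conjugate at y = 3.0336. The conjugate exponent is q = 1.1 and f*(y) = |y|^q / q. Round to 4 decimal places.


The conjugate exponent q satisfies 1/p + 1/q = 1.
p = 11, so q = 11/(11 - 1) = 1.1
|y|^q = 3.0336^1.1 = 3.3896
f*(3.0336) = 3.3896 / 1.1 = 3.0815


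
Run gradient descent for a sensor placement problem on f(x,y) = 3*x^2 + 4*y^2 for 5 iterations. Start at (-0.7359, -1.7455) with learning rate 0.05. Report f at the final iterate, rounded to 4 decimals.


Gradient descent on f(x,y) = 3*x^2 + 4*y^2.
Starting point: (-0.7359, -1.7455), alpha = 0.05
Step 1: grad_x = 2*3*-0.7359 = -4.4154, grad_y = 2*4*-1.7455 = -13.964
  x_1 = -0.7359 - 0.05*-4.4154 = -0.5151
  y_1 = -1.7455 - 0.05*-13.964 = -1.0473
Step 2: grad_x = 2*3*-0.5151 = -3.0908, grad_y = 2*4*-1.0473 = -8.3784
  x_2 = -0.5151 - 0.05*-3.0908 = -0.3606
  y_2 = -1.0473 - 0.05*-8.3784 = -0.6284
Step 3: grad_x = 2*3*-0.3606 = -2.1635, grad_y = 2*4*-0.6284 = -5.027
  x_3 = -0.3606 - 0.05*-2.1635 = -0.2524
  y_3 = -0.6284 - 0.05*-5.027 = -0.377
Step 4: grad_x = 2*3*-0.2524 = -1.5145, grad_y = 2*4*-0.377 = -3.0162
  x_4 = -0.2524 - 0.05*-1.5145 = -0.1767
  y_4 = -0.377 - 0.05*-3.0162 = -0.2262
Step 5: grad_x = 2*3*-0.1767 = -1.0601, grad_y = 2*4*-0.2262 = -1.8097
  x_5 = -0.1767 - 0.05*-1.0601 = -0.1237
  y_5 = -0.2262 - 0.05*-1.8097 = -0.1357
f(-0.1237, -0.1357) = 3*(-0.1237)^2 + 4*(-0.1357)^2 = 0.1196


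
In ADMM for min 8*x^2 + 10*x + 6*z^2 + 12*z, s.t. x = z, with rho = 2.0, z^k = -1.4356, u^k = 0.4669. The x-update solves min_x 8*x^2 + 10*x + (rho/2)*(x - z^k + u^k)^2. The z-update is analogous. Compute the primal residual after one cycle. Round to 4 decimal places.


ADMM iteration with rho = 2.0, z^k = -1.4356, u^k = 0.4669
Step 1: x-update.
Minimize 8*x^2 + 10*x + (2.0/2)*(x + 1.4356 + 0.4669)^2
FOC: (2*8 + 2.0)*x = -10 + 2.0*(-1.4356 - 0.4669)
x^{k+1} = -0.7669
Step 2: z-update.
Minimize 6*z^2 + 12*z + (2.0/2)*(-0.7669 - z + 0.4669)^2
FOC: (2*6 + 2.0)*z = -12 + 2.0*(-0.7669 + 0.4669)
z^{k+1} = -0.9
Step 3: u-update.
u^{k+1} = 0.4669 - 0.7669 + 0.9 = 0.6
Step 4: Primal residual = |-0.7669 + 0.9| = 0.1331


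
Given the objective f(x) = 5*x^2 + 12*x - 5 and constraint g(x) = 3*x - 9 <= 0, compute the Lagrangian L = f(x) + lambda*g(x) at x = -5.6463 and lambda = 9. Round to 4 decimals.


Step 1: Evaluate f(x).
f(-5.6463) = 5*(-5.6463)^2 + 12*(-5.6463) - 5 = 86.6479
Step 2: Evaluate g(x).
g(-5.6463) = 3*-5.6463 - 9 = -25.9389
Step 3: Compute Lagrangian.
L = 86.6479 + 9*-25.9389 = -146.8022


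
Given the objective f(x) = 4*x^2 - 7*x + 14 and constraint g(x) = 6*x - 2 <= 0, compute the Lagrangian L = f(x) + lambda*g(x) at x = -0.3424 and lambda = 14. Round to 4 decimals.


Step 1: Evaluate f(x).
f(-0.3424) = 4*(-0.3424)^2 - 7*(-0.3424) + 14 = 16.8658
Step 2: Evaluate g(x).
g(-0.3424) = 6*-0.3424 - 2 = -4.0544
Step 3: Compute Lagrangian.
L = 16.8658 + 14*-4.0544 = -39.8958


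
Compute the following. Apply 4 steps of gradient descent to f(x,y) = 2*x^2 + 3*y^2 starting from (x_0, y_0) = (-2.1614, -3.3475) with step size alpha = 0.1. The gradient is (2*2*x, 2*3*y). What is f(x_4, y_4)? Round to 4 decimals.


Gradient descent on f(x,y) = 2*x^2 + 3*y^2.
Starting point: (-2.1614, -3.3475), alpha = 0.1
Step 1: grad_x = 2*2*-2.1614 = -8.6456, grad_y = 2*3*-3.3475 = -20.085
  x_1 = -2.1614 - 0.1*-8.6456 = -1.2968
  y_1 = -3.3475 - 0.1*-20.085 = -1.339
Step 2: grad_x = 2*2*-1.2968 = -5.1874, grad_y = 2*3*-1.339 = -8.034
  x_2 = -1.2968 - 0.1*-5.1874 = -0.7781
  y_2 = -1.339 - 0.1*-8.034 = -0.5356
Step 3: grad_x = 2*2*-0.7781 = -3.1124, grad_y = 2*3*-0.5356 = -3.2136
  x_3 = -0.7781 - 0.1*-3.1124 = -0.4669
  y_3 = -0.5356 - 0.1*-3.2136 = -0.2142
Step 4: grad_x = 2*2*-0.4669 = -1.8674, grad_y = 2*3*-0.2142 = -1.2854
  x_4 = -0.4669 - 0.1*-1.8674 = -0.2801
  y_4 = -0.2142 - 0.1*-1.2854 = -0.0857
f(-0.2801, -0.0857) = 2*(-0.2801)^2 + 3*(-0.0857)^2 = 0.179


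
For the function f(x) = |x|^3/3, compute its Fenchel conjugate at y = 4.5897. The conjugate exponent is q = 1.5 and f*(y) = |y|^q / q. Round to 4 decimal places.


The conjugate exponent q satisfies 1/p + 1/q = 1.
p = 3, so q = 3/(3 - 1) = 1.5
|y|^q = 4.5897^1.5 = 9.8328
f*(4.5897) = 9.8328 / 1.5 = 6.5552


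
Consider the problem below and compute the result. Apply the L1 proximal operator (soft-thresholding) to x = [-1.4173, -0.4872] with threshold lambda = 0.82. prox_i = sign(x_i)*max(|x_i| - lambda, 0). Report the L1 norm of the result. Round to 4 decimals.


Soft-thresholding with lambda = 0.82:
prox(-1.4173) = sign(-1.4173)*max(|-1.4173| - 0.82, 0) = -0.5973
prox(-0.4872) = sign(-0.4872)*max(|-0.4872| - 0.82, 0) = 0.0
prox(x) = [-0.5973, 0.0]
||prox(x)||_1 = 0.5973 + 0.0 = 0.5973


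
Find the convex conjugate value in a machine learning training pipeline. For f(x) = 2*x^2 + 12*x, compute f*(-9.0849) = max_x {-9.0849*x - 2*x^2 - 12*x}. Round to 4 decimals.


f*(y) = sup_x {y*x - a*x^2 - b*x} = sup_x {(y-b)*x - a*x^2}
FOC: (y - b) - 2a*x = 0 => x* = (y - b)/(2a)
x* = (-9.0849 - 12)/(2*2) = -5.2712
f*(-9.0849) = (y-b)^2/(4a) = (-9.0849 - 12)^2/(4*2)
= 444.573/8 = 55.5716


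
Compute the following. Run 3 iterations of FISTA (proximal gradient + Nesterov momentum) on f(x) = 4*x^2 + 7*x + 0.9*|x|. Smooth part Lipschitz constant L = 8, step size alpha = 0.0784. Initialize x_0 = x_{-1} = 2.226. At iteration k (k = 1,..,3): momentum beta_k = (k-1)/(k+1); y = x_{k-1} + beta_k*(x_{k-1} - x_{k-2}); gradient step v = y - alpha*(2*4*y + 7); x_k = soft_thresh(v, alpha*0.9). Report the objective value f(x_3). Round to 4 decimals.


FISTA on f(x) = 4*x^2 + 7*x + 0.9*|x|
L = 8, alpha = 0.0784
Iteration 1: beta = 0.0, y = 2.226 + 0.0*(2.226 - 2.226) = 2.226
  grad(y) = 24.808, v = y - alpha*grad = 0.2811
  prox(v) = soft_thresh(0.2811, 0.0706) = 0.2105
Iteration 2: beta = 0.3333, y = 0.2105 + 0.3333*(0.2105 - 2.226) = -0.4613
  grad(y) = 3.3093, v = y - alpha*grad = -0.7208
  prox(v) = soft_thresh(-0.7208, 0.0706) = -0.6502
Iteration 3: beta = 0.5, y = -0.6502 + 0.5*(-0.6502 - 0.2105) = -1.0806
  grad(y) = -1.6447, v = y - alpha*grad = -0.9516
  prox(v) = soft_thresh(-0.9516, 0.0706) = -0.8811
f(x_3) = 4*(-0.8811)^2 + 7*(-0.8811) + 0.9*|-0.8811| = -2.2694


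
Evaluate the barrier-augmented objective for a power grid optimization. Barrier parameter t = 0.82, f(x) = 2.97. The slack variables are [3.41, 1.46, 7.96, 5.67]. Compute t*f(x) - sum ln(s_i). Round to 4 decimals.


Step 1: Compute log-barrier.
ln values: [1.2267, 0.3784, 2.0744, 1.7352]
phi = -(1.2267 + 0.3784 + 2.0744 + 1.7352) = -5.4148
Step 2: Compute augmented objective.
t*f(x) = 0.82*2.97 = 2.4354
Total = 2.4354 - 5.4148 = -2.9794


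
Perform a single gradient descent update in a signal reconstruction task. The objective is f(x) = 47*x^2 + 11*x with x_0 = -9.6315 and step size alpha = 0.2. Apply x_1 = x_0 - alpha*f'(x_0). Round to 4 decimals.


We compute the gradient at x_0 and apply the update.
f'(x) = 94*x + 11
f'(-9.6315) = 94*-9.6315 + 11 = -894.361
x_1 = -9.6315 - 0.2*-894.361 = 169.2407


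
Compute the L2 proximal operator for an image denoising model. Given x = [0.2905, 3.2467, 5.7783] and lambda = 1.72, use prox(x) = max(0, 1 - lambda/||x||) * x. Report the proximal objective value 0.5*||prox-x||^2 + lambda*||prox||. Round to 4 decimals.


Step 1: Compute ||x||.
||x|| = 6.6343
Step 2: Compute scaling factor.
scale = max(0, 1 - 1.72/6.6343) = 0.7407
Step 3: prox(x) = [0.2152, 2.405, 4.2802]
||prox(x)|| = 4.9143
Step 4: Proximal objective.
0.5*||prox-x||^2 = 1.4792
lambda*||prox|| = 8.4526
Total = 9.9318


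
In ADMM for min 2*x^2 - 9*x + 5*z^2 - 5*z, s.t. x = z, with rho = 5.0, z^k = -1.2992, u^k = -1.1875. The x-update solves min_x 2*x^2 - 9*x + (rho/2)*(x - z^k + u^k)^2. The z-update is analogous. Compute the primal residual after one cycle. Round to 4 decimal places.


ADMM iteration with rho = 5.0, z^k = -1.2992, u^k = -1.1875
Step 1: x-update.
Minimize 2*x^2 - 9*x + (5.0/2)*(x + 1.2992 - 1.1875)^2
FOC: (2*2 + 5.0)*x = 9 + 5.0*(-1.2992 + 1.1875)
x^{k+1} = 0.9379
Step 2: z-update.
Minimize 5*z^2 - 5*z + (5.0/2)*(0.9379 - z - 1.1875)^2
FOC: (2*5 + 5.0)*z = 5 + 5.0*(0.9379 - 1.1875)
z^{k+1} = 0.2501
Step 3: u-update.
u^{k+1} = -1.1875 + 0.9379 - 0.2501 = -0.4997
Step 4: Primal residual = |0.9379 - 0.2501| = 0.6878


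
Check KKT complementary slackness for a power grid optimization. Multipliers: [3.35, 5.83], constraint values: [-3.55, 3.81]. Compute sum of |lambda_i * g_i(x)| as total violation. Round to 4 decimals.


KKT complementary slackness check:
lambda_1 * g_1 = 3.35 * -3.55 = -11.8925
lambda_2 * g_2 = 5.83 * 3.81 = 22.2123
Total violation = 11.8925 + 22.2123 = 34.1048


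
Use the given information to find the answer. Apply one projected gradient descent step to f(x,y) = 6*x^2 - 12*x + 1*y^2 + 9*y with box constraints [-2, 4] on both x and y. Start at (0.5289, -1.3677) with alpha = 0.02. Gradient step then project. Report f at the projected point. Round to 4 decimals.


Step 1: Compute gradient at (0.5289, -1.3677).
grad_x = 2*6*0.5289 - 12 = -5.6532
grad_y = 2*1*-1.3677 + 9 = 6.2646
Step 2: Gradient step.
x_raw = 0.5289 - 0.02*-5.6532 = 0.642
y_raw = -1.3677 - 0.02*6.2646 = -1.493
Step 3: Project onto [-2, 4].
x_proj = clip(0.642) = 0.642
y_proj = clip(-1.493) = -1.493
Step 4: Evaluate f.
f(0.642, -1.493) = -16.4388


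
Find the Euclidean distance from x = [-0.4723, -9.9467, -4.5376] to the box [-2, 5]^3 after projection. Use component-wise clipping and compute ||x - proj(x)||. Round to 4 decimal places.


Project each component onto [-2, 5].
clip(-0.4723) = -0.4723, clip(-9.9467) = -2.0, clip(-4.5376) = -2.0
Projection = [-0.4723, -2.0, -2.0]
Squared diffs: [0.0, 63.15, 6.4394]
Distance = sqrt(69.5894) = 8.342


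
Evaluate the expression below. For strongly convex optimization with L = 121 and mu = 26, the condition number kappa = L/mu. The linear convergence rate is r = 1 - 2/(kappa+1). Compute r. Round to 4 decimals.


Step 1: Compute the condition number.
kappa = L/mu = 121/26 = 4.6538
Step 2: Compute the convergence rate.
r = 1 - 2/(kappa + 1) = 1 - 2*mu/(L + mu) = (L - mu)/(L + mu) = 95/147 = 0.6463


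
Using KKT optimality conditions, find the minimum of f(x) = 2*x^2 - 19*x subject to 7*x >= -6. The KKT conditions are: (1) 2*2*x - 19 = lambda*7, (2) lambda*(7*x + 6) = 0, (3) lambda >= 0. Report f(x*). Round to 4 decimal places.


Step 1: Try lambda = 0 (constraint inactive).
Stationarity: 2*2*x - 19 = 0
x* = 19/(2*2) = 4.75
Check constraint: 7*4.75 = 33.25 >= -6 -- satisfied.
Step 2: Compute optimal value.
f(x*) = 2*4.75^2 - 19*4.75 = -45.125


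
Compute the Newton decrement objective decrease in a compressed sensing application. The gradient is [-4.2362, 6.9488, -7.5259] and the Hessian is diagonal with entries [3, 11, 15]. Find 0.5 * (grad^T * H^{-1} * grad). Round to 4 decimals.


Step 1: H is diagonal, so H^(-1) * g = [-1.4121, 0.6317, -0.5017].
Step 2: g^T H^(-1) g = sum_i g_i^2 / H_ii
  = (-4.2362)^2/3 + (6.9488)^2/11 + (-7.5259)^2/15
  = 5.9818 + 4.3896 + 3.7759 = 14.1474
Step 3: Objective decrease = 0.5 * g^T H^(-1) g = 7.0737


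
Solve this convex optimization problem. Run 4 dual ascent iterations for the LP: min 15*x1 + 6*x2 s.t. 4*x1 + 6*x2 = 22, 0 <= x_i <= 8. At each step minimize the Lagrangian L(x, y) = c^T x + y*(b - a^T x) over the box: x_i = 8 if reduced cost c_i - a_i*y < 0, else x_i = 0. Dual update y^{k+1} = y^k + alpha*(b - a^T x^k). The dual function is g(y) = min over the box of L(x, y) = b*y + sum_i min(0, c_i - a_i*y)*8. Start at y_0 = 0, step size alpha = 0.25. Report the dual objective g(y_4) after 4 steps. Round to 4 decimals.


Dual ascent for LP: min 15*x1 + 6*x2, 4*x1 + 6*x2 = 22, 0 <= x_i <= 8
Step 1: y^k = 0.0, reduced costs: (15.0, 6.0)
  x^k = (0.0, 0.0), subgradient = b - a^T x = 22.0
  y^{k+1} = 0.0 + 0.25*22.0 = 5.5
Step 2: y^k = 5.5, reduced costs: (-7.0, -27.0)
  x^k = (8.0, 8.0), subgradient = b - a^T x = -58.0
  y^{k+1} = 5.5 + 0.25*-58.0 = -9.0
Step 3: y^k = -9.0, reduced costs: (51.0, 60.0)
  x^k = (0.0, 0.0), subgradient = b - a^T x = 22.0
  y^{k+1} = -9.0 + 0.25*22.0 = -3.5
Step 4: y^k = -3.5, reduced costs: (29.0, 27.0)
  x^k = (0.0, 0.0), subgradient = b - a^T x = 22.0
  y^{k+1} = -3.5 + 0.25*22.0 = 2.0
Dual objective at y_4 = 2.0: reduced costs (7.0, -6.0), box minimizer x = (0.0, 8.0)
g(y_4) = b*y + (c1 - a1*y)*x1 + (c2 - a2*y)*x2 = 22*2.0 + 7.0*0.0 + (-6.0)*8.0 = 44.0 + 0.0 - 48.0 = -4.0


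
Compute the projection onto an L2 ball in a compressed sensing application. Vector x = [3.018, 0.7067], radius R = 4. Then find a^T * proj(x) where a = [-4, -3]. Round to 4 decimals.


Step 1: Compute ||x|| (intermediates to 6 decimals).
||x|| = sqrt(3.018^2 + 0.7067^2) = 3.099637
Step 2: Project.
Since ||x|| <= R, proj = x (no scaling needed).
proj(x) = [3.018, 0.7067]
Step 3: Dot product.
a^T * proj(x) = -4*3.018 - 3*0.7067 = -14.1921


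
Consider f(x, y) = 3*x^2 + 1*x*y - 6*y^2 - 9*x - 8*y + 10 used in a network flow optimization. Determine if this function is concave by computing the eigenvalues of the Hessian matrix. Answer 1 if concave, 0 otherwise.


The Hessian of f(x,y) = 3*x^2 + 1*x*y - 6*y^2 - 9*x - 8*y + 10 is:
H = [[6, 1], [1, -12]]
Trace = 6 - 12 = -6
Determinant = 6*-12 - (1)^2 = -73
Discriminant = (-6)^2 - 4*-73 = 328.0
Eigenvalues: lambda_1 = -12.0554, lambda_2 = 6.0554
The function is not concave.

0


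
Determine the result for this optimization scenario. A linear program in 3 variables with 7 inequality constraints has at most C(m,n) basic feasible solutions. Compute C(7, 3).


Each vertex corresponds to some choice of n active constraints out of m, so the number of vertices is at most C(m, n) = m! / (n!(m-n)!).
m = 7, n = 3
Numerator: 7 * 6 * 5
Denominator: 3! = 6
C(7, 3) = 35


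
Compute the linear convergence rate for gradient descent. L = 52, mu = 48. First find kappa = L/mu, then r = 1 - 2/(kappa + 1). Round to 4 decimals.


Step 1: Compute the condition number.
kappa = L/mu = 52/48 = 1.0833
Step 2: Compute the convergence rate.
r = 1 - 2/(kappa + 1) = 1 - 2*mu/(L + mu) = (L - mu)/(L + mu) = 4/100 = 0.04


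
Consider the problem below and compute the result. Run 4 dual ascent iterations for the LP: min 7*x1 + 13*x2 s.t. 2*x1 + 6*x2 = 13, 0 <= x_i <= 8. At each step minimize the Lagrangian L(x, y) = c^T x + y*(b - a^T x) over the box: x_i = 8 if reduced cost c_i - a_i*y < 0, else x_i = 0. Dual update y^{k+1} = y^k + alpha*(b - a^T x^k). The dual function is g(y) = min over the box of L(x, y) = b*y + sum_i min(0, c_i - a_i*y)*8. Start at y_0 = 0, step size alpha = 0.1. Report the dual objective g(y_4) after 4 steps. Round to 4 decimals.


Dual ascent for LP: min 7*x1 + 13*x2, 2*x1 + 6*x2 = 13, 0 <= x_i <= 8
Step 1: y^k = 0.0, reduced costs: (7.0, 13.0)
  x^k = (0.0, 0.0), subgradient = b - a^T x = 13.0
  y^{k+1} = 0.0 + 0.1*13.0 = 1.3
Step 2: y^k = 1.3, reduced costs: (4.4, 5.2)
  x^k = (0.0, 0.0), subgradient = b - a^T x = 13.0
  y^{k+1} = 1.3 + 0.1*13.0 = 2.6
Step 3: y^k = 2.6, reduced costs: (1.8, -2.6)
  x^k = (0.0, 8.0), subgradient = b - a^T x = -35.0
  y^{k+1} = 2.6 + 0.1*-35.0 = -0.9
Step 4: y^k = -0.9, reduced costs: (8.8, 18.4)
  x^k = (0.0, 0.0), subgradient = b - a^T x = 13.0
  y^{k+1} = -0.9 + 0.1*13.0 = 0.4
Dual objective at y_4 = 0.4: reduced costs (6.2, 10.6), box minimizer x = (0.0, 0.0)
g(y_4) = b*y + (c1 - a1*y)*x1 + (c2 - a2*y)*x2 = 13*0.4 + 6.2*0.0 + 10.6*0.0 = 5.2 + 0.0 + 0.0 = 5.2


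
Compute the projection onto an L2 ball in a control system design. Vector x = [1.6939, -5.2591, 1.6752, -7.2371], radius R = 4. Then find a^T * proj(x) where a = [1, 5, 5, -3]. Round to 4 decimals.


Step 1: Compute ||x|| (intermediates to 6 decimals).
||x|| = sqrt(1.6939^2 + (-5.2591)^2 + 1.6752^2 + (-7.2371)^2) = 9.257934
Step 2: Project.
Since ||x|| > R, scale = R/||x|| = 4/9.257934 = 0.432062, proj(x) = scale * x
proj(x) = [0.73187, -2.272257, 0.72379, -3.126876]
Step 3: Dot product.
a^T * proj(x) = 1*0.73187 + 5*(-2.272257) + 5*0.72379 - 3*(-3.126876) = 2.3702


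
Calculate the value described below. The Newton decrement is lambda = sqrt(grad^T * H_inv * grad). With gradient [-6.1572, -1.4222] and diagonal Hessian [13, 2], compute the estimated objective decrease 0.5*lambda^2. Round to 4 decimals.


Step 1: H is diagonal, so H^(-1) * g = [-0.4736, -0.7111].
Step 2: g^T H^(-1) g = sum_i g_i^2 / H_ii
  = (-6.1572)^2/13 + (-1.4222)^2/2
  = 2.9162 + 1.0113 = 3.9276
Step 3: Objective decrease = 0.5 * g^T H^(-1) g = 1.9638


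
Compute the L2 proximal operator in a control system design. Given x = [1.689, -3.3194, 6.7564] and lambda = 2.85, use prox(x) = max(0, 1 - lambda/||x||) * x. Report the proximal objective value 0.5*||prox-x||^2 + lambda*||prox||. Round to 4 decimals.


Step 1: Compute ||x||.
||x|| = 7.7149
Step 2: Compute scaling factor.
scale = max(0, 1 - 2.85/7.7149) = 0.6306
Step 3: prox(x) = [1.0651, -2.0932, 4.2605]
||prox(x)|| = 4.8649
Step 4: Proximal objective.
0.5*||prox-x||^2 = 4.0613
lambda*||prox|| = 13.865
Total = 17.9263


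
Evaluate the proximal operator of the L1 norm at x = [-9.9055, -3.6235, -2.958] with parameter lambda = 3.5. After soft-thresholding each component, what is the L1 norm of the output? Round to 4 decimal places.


Soft-thresholding with lambda = 3.5:
prox(-9.9055) = sign(-9.9055)*max(|-9.9055| - 3.5, 0) = -6.4055
prox(-3.6235) = sign(-3.6235)*max(|-3.6235| - 3.5, 0) = -0.1235
prox(-2.958) = sign(-2.958)*max(|-2.958| - 3.5, 0) = 0.0
prox(x) = [-6.4055, -0.1235, 0.0]
||prox(x)||_1 = 6.4055 + 0.1235 + 0.0 = 6.529


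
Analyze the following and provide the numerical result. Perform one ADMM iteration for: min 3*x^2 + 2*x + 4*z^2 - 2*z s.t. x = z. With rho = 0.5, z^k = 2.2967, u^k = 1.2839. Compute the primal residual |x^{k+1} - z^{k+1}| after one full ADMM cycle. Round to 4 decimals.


ADMM iteration with rho = 0.5, z^k = 2.2967, u^k = 1.2839
Step 1: x-update.
Minimize 3*x^2 + 2*x + (0.5/2)*(x - 2.2967 + 1.2839)^2
FOC: (2*3 + 0.5)*x = -2 + 0.5*(2.2967 - 1.2839)
x^{k+1} = -0.2298
Step 2: z-update.
Minimize 4*z^2 - 2*z + (0.5/2)*(-0.2298 - z + 1.2839)^2
FOC: (2*4 + 0.5)*z = 2 + 0.5*(-0.2298 + 1.2839)
z^{k+1} = 0.2973
Step 3: u-update.
u^{k+1} = 1.2839 - 0.2298 - 0.2973 = 0.7568
Step 4: Primal residual = |-0.2298 - 0.2973| = 0.5271


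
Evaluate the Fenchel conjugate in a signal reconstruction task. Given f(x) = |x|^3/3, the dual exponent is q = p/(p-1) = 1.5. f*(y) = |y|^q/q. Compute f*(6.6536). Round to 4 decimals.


The conjugate exponent q satisfies 1/p + 1/q = 1.
p = 3, so q = 3/(3 - 1) = 1.5
|y|^q = 6.6536^1.5 = 17.1627
f*(6.6536) = 17.1627 / 1.5 = 11.4418


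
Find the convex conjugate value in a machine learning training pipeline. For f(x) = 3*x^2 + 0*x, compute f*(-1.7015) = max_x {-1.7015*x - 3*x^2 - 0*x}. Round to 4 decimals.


f*(y) = sup_x {y*x - a*x^2 - b*x} = sup_x {(y-b)*x - a*x^2}
FOC: (y - b) - 2a*x = 0 => x* = (y - b)/(2a)
x* = (-1.7015 - 0)/(2*3) = -0.2836
f*(-1.7015) = (y-b)^2/(4a) = (-1.7015 - 0)^2/(4*3)
= 2.8951/12 = 0.2413


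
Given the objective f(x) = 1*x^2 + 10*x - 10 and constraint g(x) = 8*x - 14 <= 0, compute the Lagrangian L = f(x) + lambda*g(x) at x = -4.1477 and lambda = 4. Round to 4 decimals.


Step 1: Evaluate f(x).
f(-4.1477) = 1*(-4.1477)^2 + 10*(-4.1477) - 10 = -34.2736
Step 2: Evaluate g(x).
g(-4.1477) = 8*-4.1477 - 14 = -47.1816
Step 3: Compute Lagrangian.
L = -34.2736 + 4*-47.1816 = -223.0


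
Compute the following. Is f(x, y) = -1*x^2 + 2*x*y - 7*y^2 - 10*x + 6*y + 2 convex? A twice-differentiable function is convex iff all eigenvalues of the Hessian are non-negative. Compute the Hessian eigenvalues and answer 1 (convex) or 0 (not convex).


The Hessian of f(x,y) = -1*x^2 + 2*x*y - 7*y^2 - 10*x + 6*y + 2 is:
H = [[-2, 2], [2, -14]]
Trace = -2 - 14 = -16
Determinant = -2*-14 - (2)^2 = 24
Discriminant = (-16)^2 - 4*24 = 160.0
Eigenvalues: lambda_1 = -14.3246, lambda_2 = -1.6754
The function is not convex.

0


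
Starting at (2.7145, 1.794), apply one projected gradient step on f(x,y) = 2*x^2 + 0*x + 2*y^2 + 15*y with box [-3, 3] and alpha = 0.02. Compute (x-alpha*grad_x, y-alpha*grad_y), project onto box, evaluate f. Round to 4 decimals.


Step 1: Compute gradient at (2.7145, 1.794).
grad_x = 2*2*2.7145 + 0 = 10.858
grad_y = 2*2*1.794 + 15 = 22.176
Step 2: Gradient step.
x_raw = 2.7145 - 0.02*10.858 = 2.4973
y_raw = 1.794 - 0.02*22.176 = 1.3505
Step 3: Project onto [-3, 3].
x_proj = clip(2.4973) = 2.4973
y_proj = clip(1.3505) = 1.3505
Step 4: Evaluate f.
f(2.4973, 1.3505) = 36.3782


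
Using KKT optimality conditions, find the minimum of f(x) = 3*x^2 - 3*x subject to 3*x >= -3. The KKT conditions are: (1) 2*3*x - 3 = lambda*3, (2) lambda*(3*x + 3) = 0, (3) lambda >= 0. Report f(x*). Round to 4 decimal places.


Step 1: Try lambda = 0 (constraint inactive).
Stationarity: 2*3*x - 3 = 0
x* = 3/(2*3) = 0.5
Check constraint: 3*0.5 = 1.5 >= -3 -- satisfied.
Step 2: Compute optimal value.
f(x*) = 3*0.5^2 - 3*0.5 = -0.75


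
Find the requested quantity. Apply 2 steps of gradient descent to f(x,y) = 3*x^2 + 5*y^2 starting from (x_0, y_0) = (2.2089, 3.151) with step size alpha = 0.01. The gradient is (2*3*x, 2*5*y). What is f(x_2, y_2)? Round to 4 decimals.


Gradient descent on f(x,y) = 3*x^2 + 5*y^2.
Starting point: (2.2089, 3.151), alpha = 0.01
Step 1: grad_x = 2*3*2.2089 = 13.2534, grad_y = 2*5*3.151 = 31.51
  x_1 = 2.2089 - 0.01*13.2534 = 2.0764
  y_1 = 3.151 - 0.01*31.51 = 2.8359
Step 2: grad_x = 2*3*2.0764 = 12.4582, grad_y = 2*5*2.8359 = 28.359
  x_2 = 2.0764 - 0.01*12.4582 = 1.9518
  y_2 = 2.8359 - 0.01*28.359 = 2.5523
f(1.9518, 2.5523) = 3*1.9518^2 + 5*2.5523^2 = 43.9998
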